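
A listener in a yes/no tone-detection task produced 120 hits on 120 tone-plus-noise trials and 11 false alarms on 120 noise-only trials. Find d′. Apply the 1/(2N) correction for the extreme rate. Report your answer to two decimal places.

The hit rate is 120/120 = 1, so apply the 1/(2N) correction: H → 1 − 1/(2·120) = 0.99583.
z(H) = z(0.99583) = 2.638
z(FA) = z(0.09167) = -1.331
d' = 2.638 − (-1.331) = 3.969

d′ = 3.97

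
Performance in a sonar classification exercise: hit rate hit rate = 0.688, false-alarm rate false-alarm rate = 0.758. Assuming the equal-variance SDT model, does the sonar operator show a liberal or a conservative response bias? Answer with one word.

z(H) = 0.490, z(FA) = 0.700
c = −½·(z(H) + z(FA)) = -0.595
c < 0 → liberal criterion (biased toward responding “yes”).

liberal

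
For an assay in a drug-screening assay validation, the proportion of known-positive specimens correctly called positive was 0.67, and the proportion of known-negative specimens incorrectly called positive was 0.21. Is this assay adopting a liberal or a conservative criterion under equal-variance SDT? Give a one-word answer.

conservative

z(H) = 0.440, z(FA) = -0.806
c = −½·(z(H) + z(FA)) = 0.183
c > 0 → conservative criterion (biased toward responding “no”).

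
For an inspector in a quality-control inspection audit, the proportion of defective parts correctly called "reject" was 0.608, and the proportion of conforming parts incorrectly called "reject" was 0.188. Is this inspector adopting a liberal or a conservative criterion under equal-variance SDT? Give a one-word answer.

conservative

z(H) = 0.274, z(FA) = -0.885
c = −½·(z(H) + z(FA)) = 0.3055
c > 0 → conservative criterion (biased toward responding “no”).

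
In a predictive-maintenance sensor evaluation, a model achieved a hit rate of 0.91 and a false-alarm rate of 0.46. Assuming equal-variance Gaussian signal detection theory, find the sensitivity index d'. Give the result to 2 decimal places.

d' = 1.44

z(H) = 1.341
z(FA) = -0.100
d' = z(H) − z(FA) = 1.341 − (-0.100) = 1.441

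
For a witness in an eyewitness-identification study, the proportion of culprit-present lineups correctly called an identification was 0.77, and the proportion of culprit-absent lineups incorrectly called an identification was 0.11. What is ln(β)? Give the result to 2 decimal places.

Φ⁻¹(0.77) = 0.739, Φ⁻¹(0.11) = -1.227
ln β = −½·[z(H)² − z(FA)²] = −0.5 × (0.546 − 1.506) = 0.480

ln β = 0.48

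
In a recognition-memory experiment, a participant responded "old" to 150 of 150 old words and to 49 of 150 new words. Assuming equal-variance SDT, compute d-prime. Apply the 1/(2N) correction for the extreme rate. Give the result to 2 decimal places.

d-prime = 3.16

The hit rate is 150/150 = 1, so apply the 1/(2N) correction: H → 1 − 1/(2·150) = 0.99667.
z(H) = z(0.99667) = 2.713
z(FA) = z(0.32667) = -0.449
d' = 2.713 − (-0.449) = 3.162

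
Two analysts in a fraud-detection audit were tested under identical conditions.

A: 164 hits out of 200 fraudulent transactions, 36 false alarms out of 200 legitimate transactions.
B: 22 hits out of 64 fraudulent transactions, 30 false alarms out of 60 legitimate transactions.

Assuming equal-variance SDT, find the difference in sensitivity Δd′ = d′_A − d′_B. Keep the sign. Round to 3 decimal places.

A: z(0.8200) = 0.9154, z(0.1800) = -0.9154, d' = 1.8308
B: z(0.3438) = -0.4021, z(0.5000) = 0.0000, d' = -0.4021
Δd' = d'_A − d'_B = 1.8308 − (-0.4021) = 2.2329
A has the higher sensitivity.

Δd′ = 2.233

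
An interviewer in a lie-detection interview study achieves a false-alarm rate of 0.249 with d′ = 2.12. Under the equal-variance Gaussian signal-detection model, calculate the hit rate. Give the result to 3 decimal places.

hit rate = 0.925

z(false-alarm rate) = z(0.249) = -0.6776
z(H) = z(FA) + d' = -0.6776 + 2.12 = 1.4424
hit rate = Φ(1.4424) = 0.9254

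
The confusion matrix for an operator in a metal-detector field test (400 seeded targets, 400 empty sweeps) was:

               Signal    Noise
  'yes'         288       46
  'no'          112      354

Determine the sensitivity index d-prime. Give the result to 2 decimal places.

d-prime = 1.78

H = 288/400 = 0.7200
FA = 46/400 = 0.1150
Φ⁻¹(H) = 0.5828
Φ⁻¹(FA) = -1.2004
d' = z(H) − z(FA) = 0.5828 − (-1.2004) = 1.7832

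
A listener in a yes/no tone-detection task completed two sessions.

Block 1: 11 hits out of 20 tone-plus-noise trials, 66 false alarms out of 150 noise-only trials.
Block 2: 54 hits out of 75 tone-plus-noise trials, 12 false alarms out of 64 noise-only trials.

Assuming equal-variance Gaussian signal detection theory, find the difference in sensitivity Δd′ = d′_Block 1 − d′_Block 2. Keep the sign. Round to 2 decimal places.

Block 1: z(0.5500) = 0.126, z(0.4400) = -0.151, d' = 0.277
Block 2: z(0.7200) = 0.583, z(0.1875) = -0.887, d' = 1.470
Δd' = d'_Block 1 − d'_Block 2 = 0.277 − 1.470 = -1.193
Block 2 has the higher sensitivity.

Δd′ = -1.19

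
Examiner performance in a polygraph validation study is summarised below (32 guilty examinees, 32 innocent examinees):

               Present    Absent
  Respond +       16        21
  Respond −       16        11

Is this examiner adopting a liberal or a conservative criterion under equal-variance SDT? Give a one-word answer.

liberal

z(H) = 0.000, z(FA) = 0.402
c = −½·(z(H) + z(FA)) = -0.201
c < 0 → liberal criterion (biased toward responding “yes”).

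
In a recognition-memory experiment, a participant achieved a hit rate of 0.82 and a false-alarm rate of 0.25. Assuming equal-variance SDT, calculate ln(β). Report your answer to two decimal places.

Φ⁻¹(H) = 0.915
Φ⁻¹(FA) = -0.674
ln β = −½·[z(H)² − z(FA)²] = −0.5 × (0.837 − 0.454) = -0.1915

ln β = -0.19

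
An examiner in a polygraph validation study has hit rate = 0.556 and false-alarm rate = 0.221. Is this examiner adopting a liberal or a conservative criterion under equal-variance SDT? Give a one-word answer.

z(H) = 0.141, z(FA) = -0.769
c = −½·(z(H) + z(FA)) = 0.314
c > 0 → conservative criterion (biased toward responding “no”).

conservative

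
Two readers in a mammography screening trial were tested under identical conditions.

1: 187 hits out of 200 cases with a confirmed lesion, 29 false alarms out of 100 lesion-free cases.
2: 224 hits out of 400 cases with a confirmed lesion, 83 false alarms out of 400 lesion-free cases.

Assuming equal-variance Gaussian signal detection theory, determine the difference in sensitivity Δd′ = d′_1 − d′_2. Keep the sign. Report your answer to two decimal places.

1: z(0.9350) = 1.514, z(0.2900) = -0.553, d' = 2.067
2: z(0.5600) = 0.151, z(0.2075) = -0.815, d' = 0.966
Δd' = d'_1 − d'_2 = 2.067 − 0.966 = 1.101
1 has the higher sensitivity.

Δd′ = 1.10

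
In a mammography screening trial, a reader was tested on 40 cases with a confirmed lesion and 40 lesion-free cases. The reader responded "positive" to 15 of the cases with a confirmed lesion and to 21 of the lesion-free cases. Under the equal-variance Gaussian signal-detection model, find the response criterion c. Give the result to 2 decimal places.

H = 15/40 = 0.3750
FA = 21/40 = 0.5250
z(H) = z(0.3750) = -0.319
z(FA) = z(0.5250) = 0.063
c = −½·[z(H) + z(FA)] = −0.5 × (-0.319 + 0.063) = 0.128

c = 0.13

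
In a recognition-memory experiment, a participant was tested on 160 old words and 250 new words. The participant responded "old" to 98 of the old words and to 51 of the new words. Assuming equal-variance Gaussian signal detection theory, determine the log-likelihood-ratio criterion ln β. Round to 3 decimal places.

H = 98/160 = 0.6125
FA = 51/250 = 0.2040
z(H) = 0.2858
z(FA) = -0.8274
ln β = −½·[z(H)² − z(FA)²] = −0.5 × (0.0817 − 0.6846) = 0.30145

ln β = 0.301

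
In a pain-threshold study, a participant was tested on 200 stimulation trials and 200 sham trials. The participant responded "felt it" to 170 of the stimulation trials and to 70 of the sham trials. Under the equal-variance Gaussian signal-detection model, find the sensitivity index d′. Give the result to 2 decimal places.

d′ = 1.42

H = 170/200 = 0.8500
FA = 70/200 = 0.3500
z(H) = 1.036
z(FA) = -0.385
d' = z(H) − z(FA) = 1.036 − (-0.385) = 1.421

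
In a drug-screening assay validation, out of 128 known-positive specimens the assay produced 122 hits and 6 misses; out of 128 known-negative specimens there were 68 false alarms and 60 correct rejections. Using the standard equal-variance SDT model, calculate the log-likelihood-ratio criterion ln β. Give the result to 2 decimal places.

ln β = -1.40

H = 122/128 = 0.9531
FA = 68/128 = 0.5312
z(0.9531) = 1.676, z(0.5312) = 0.078
ln β = −½·[z(H)² − z(FA)²] = −0.5 × (2.809 − 0.006) = -1.4015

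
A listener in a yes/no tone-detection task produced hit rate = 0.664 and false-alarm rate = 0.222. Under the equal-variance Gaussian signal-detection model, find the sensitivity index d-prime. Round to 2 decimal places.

z(H) = 0.423
z(FA) = -0.765
d' = z(H) − z(FA) = 0.423 − (-0.765) = 1.188

d-prime = 1.19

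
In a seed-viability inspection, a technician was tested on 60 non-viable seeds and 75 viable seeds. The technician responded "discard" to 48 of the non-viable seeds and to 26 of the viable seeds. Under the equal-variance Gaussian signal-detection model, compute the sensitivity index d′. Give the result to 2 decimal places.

d′ = 1.24

H = 48/60 = 0.8000
FA = 26/75 = 0.3467
Φ⁻¹(H) = 0.8416
Φ⁻¹(FA) = -0.3942
d' = z(H) − z(FA) = 0.8416 − (-0.3942) = 1.2358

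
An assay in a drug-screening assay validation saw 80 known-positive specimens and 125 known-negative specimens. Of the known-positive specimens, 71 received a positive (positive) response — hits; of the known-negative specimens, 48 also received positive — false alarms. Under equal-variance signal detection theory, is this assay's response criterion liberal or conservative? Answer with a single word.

liberal

z(H) = 1.213, z(FA) = -0.295
c = −½·(z(H) + z(FA)) = -0.459
c < 0 → liberal criterion (biased toward responding “yes”).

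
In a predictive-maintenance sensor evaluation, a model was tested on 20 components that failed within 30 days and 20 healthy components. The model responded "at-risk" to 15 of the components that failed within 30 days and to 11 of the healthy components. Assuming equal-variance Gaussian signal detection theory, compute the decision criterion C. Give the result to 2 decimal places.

H = 15/20 = 0.7500
FA = 11/20 = 0.5500
Φ⁻¹(0.7500) = 0.674, Φ⁻¹(0.5500) = 0.126
c = −½·[z(H) + z(FA)] = −0.5 × (0.674 + 0.126) = -0.400
c < 0: the model has a liberal response bias.

C = -0.40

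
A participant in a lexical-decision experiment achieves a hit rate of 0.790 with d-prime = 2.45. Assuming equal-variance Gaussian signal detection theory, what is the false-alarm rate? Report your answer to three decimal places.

false-alarm rate = 0.050

z(hit rate) = z(0.790) = 0.8064
z(FA) = z(H) − d' = 0.8064 − 2.45 = -1.6436
false-alarm rate = Φ(-1.6436) = 0.0501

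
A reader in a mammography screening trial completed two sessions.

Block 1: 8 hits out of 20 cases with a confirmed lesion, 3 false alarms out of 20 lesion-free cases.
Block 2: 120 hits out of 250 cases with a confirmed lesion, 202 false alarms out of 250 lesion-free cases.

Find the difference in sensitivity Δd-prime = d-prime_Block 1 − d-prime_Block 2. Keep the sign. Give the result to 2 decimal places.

Δd-prime = 1.70

Block 1: z(0.4000) = -0.253, z(0.1500) = -1.036, d' = 0.783
Block 2: z(0.4800) = -0.050, z(0.8080) = 0.871, d' = -0.921
Δd' = d'_Block 1 − d'_Block 2 = 0.783 − (-0.921) = 1.704
Block 1 has the higher sensitivity.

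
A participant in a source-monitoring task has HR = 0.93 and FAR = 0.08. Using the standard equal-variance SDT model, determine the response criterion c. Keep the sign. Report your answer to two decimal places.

c = -0.04

z(0.93) = 1.476, z(0.08) = -1.405
c = −½·[z(H) + z(FA)] = −0.5 × (1.476 + (-1.405)) = -0.0355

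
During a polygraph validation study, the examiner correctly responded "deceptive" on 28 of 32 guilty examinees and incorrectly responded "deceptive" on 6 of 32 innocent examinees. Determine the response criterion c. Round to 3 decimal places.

c = -0.132

H = 28/32 = 0.8750
FA = 6/32 = 0.1875
z(H) = 1.1503
z(FA) = -0.8871
c = −½·[z(H) + z(FA)] = −0.5 × (1.1503 + (-0.8871)) = -0.1316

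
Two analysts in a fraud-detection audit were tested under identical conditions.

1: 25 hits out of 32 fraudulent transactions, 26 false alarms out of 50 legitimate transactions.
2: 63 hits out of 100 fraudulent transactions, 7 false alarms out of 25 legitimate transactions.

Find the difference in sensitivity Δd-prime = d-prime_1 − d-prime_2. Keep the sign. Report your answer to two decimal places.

Δd-prime = -0.19

1: z(0.7812) = 0.776, z(0.5200) = 0.050, d' = 0.726
2: z(0.6300) = 0.332, z(0.2800) = -0.583, d' = 0.915
Δd' = d'_1 − d'_2 = 0.726 − 0.915 = -0.189
2 has the higher sensitivity.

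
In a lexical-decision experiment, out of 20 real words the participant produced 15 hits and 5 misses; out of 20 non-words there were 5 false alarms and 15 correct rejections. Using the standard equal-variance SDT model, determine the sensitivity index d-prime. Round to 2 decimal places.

H = 15/20 = 0.7500
FA = 5/20 = 0.2500
Φ⁻¹(0.7500) = 0.674, Φ⁻¹(0.2500) = -0.674
d' = z(H) − z(FA) = 0.674 − (-0.674) = 1.348

d-prime = 1.35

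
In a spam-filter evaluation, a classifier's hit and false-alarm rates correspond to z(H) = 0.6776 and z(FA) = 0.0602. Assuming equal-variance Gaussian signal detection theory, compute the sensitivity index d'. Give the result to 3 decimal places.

d' = z(H) − z(FA) = 0.6776 − 0.0602 = 0.6174

d' = 0.617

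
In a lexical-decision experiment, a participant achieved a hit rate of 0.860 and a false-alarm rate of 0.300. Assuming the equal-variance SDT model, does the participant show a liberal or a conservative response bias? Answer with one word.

z(H) = 1.080, z(FA) = -0.524
c = −½·(z(H) + z(FA)) = -0.278
c < 0 → liberal criterion (biased toward responding “yes”).

liberal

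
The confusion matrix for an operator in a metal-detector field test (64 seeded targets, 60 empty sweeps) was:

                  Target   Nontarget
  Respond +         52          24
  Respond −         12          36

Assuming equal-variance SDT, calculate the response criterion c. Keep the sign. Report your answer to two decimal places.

H = 52/64 = 0.8125
FA = 24/60 = 0.4000
Φ⁻¹(H) = Φ⁻¹(0.8125) = 0.887
Φ⁻¹(FA) = Φ⁻¹(0.4000) = -0.253
c = −½·[z(H) + z(FA)] = −0.5 × (0.887 + (-0.253)) = -0.317

c = -0.32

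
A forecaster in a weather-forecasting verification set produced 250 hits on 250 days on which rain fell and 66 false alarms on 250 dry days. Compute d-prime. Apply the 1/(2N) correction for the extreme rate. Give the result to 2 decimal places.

The hit rate is 250/250 = 1, so apply the 1/(2N) correction: H → 1 − 1/(2·250) = 0.99800.
z(H) = z(0.99800) = 2.878
z(FA) = z(0.26400) = -0.631
d' = 2.878 − (-0.631) = 3.509

d-prime = 3.51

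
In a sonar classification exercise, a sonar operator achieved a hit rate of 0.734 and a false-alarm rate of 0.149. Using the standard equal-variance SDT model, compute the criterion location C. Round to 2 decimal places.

C = 0.21

z(H) = 0.625
z(FA) = -1.041
c = −½·[z(H) + z(FA)] = −0.5 × (0.625 + (-1.041)) = 0.208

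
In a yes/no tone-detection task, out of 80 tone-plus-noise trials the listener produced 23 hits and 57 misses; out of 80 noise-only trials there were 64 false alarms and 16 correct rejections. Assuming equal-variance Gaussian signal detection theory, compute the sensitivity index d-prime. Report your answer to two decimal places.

d-prime = -1.40

H = 23/80 = 0.2875
FA = 64/80 = 0.8000
Φ⁻¹(0.2875) = -0.561, Φ⁻¹(0.8000) = 0.842
d' = z(H) − z(FA) = -0.561 − 0.842 = -1.403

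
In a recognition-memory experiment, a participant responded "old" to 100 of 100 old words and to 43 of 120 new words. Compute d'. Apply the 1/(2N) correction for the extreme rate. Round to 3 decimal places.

The hit rate is 100/100 = 1, so apply the 1/(2N) correction: H → 1 − 1/(2·100) = 0.99500.
z(H) = z(0.99500) = 2.5758
z(FA) = z(0.35833) = -0.3629
d' = 2.5758 − (-0.3629) = 2.9387

d' = 2.939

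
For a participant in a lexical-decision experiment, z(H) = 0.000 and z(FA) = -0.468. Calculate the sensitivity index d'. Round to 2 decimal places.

d' = 0.47

d' = z(H) − z(FA) = 0.000 − (-0.468) = 0.468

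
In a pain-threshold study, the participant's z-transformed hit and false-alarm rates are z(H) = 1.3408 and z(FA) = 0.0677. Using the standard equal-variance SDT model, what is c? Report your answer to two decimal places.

c = -0.70

c = −½·[z(H) + z(FA)] = −½·(1.3408 + 0.0677) = -0.70425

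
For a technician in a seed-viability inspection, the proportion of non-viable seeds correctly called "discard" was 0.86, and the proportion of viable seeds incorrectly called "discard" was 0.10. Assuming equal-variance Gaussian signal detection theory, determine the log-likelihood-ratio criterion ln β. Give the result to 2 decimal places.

z(H) = z(0.86) = 1.080
z(FA) = z(0.10) = -1.282
ln β = −½·[z(H)² − z(FA)²] = −0.5 × (1.166 − 1.644) = 0.239

ln β = 0.24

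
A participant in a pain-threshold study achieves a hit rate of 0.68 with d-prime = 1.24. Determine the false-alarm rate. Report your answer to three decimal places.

false-alarm rate = 0.220

z(hit rate) = z(0.68) = 0.4677
z(FA) = z(H) − d' = 0.4677 − 1.24 = -0.7723
false-alarm rate = Φ(-0.7723) = 0.2200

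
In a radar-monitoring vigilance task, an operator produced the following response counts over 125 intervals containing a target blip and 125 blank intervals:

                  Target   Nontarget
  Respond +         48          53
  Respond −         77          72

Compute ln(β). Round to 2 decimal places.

H = 48/125 = 0.3840
FA = 53/125 = 0.4240
Φ⁻¹(H) = -0.295
Φ⁻¹(FA) = -0.192
ln β = −½·[z(H)² − z(FA)²] = −0.5 × (0.087 − 0.037) = -0.025

ln β = -0.03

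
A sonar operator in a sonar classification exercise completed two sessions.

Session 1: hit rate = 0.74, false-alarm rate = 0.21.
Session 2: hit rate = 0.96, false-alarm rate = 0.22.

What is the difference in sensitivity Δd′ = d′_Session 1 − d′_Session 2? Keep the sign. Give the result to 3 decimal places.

Δd′ = -1.073

Session 1: z(0.74) = 0.6433, z(0.21) = -0.8064, d' = 1.4497
Session 2: z(0.96) = 1.7507, z(0.22) = -0.7722, d' = 2.5229
Δd' = d'_Session 1 − d'_Session 2 = 1.4497 − 2.5229 = -1.0732
Session 2 has the higher sensitivity.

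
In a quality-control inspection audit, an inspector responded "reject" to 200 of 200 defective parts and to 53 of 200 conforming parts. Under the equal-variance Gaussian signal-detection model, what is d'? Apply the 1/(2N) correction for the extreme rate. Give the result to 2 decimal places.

The hit rate is 200/200 = 1, so apply the 1/(2N) correction: H → 1 − 1/(2·200) = 0.99750.
z(H) = z(0.99750) = 2.807
z(FA) = z(0.26500) = -0.628
d' = 2.807 − (-0.628) = 3.435

d' = 3.44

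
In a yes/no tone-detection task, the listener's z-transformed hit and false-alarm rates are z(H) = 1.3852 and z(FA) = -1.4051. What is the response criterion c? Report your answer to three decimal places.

c = 0.010

c = −½·[z(H) + z(FA)] = −½·(1.3852 + (-1.4051)) = 0.00995
c > 0: the listener has a conservative response bias.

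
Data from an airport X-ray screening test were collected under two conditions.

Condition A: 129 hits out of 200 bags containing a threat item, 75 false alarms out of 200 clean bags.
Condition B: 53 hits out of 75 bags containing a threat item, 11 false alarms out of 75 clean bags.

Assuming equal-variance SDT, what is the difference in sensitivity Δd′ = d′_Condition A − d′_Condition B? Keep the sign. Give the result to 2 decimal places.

Δd′ = -0.90

Condition A: z(0.6450) = 0.372, z(0.3750) = -0.319, d' = 0.691
Condition B: z(0.7067) = 0.544, z(0.1467) = -1.051, d' = 1.595
Δd' = d'_Condition A − d'_Condition B = 0.691 − 1.595 = -0.904
Condition B has the higher sensitivity.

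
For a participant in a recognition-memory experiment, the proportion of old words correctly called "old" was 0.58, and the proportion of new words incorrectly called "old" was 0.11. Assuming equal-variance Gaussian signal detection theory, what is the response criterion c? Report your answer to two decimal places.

z(H) = 0.2019
z(FA) = -1.2265
c = −½·[z(H) + z(FA)] = −0.5 × (0.2019 + (-1.2265)) = 0.5123
c > 0: the participant has a conservative response bias.

c = 0.51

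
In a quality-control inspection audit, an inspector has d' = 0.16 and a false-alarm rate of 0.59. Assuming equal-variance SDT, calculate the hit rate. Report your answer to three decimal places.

hit rate = 0.651

z(false-alarm rate) = z(0.59) = 0.2275
z(H) = z(FA) + d' = 0.2275 + 0.16 = 0.3875
hit rate = Φ(0.3875) = 0.6508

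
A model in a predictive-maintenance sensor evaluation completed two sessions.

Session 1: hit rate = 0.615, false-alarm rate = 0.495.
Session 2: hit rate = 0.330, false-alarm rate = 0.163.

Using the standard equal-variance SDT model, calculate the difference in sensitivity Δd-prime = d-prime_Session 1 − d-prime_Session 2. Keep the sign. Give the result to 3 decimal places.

Δd-prime = -0.237

Session 1: z(0.615) = 0.2924, z(0.495) = -0.0125, d' = 0.3049
Session 2: z(0.330) = -0.4399, z(0.163) = -0.9822, d' = 0.5423
Δd' = d'_Session 1 − d'_Session 2 = 0.3049 − 0.5423 = -0.2374
Session 2 has the higher sensitivity.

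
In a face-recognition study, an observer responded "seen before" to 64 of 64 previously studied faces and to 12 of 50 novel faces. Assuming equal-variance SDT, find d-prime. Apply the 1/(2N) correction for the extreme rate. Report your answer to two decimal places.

d-prime = 3.12

The hit rate is 64/64 = 1, so apply the 1/(2N) correction: H → 1 − 1/(2·64) = 0.99219.
z(H) = z(0.99219) = 2.418
z(FA) = z(0.24000) = -0.706
d' = 2.418 − (-0.706) = 3.124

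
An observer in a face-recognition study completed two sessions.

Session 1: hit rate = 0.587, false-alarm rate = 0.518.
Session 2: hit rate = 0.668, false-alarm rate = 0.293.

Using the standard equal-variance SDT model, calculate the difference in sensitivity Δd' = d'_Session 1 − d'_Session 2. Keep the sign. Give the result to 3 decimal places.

Session 1: z(0.587) = 0.2198, z(0.518) = 0.0451, d' = 0.1747
Session 2: z(0.668) = 0.4344, z(0.293) = -0.5446, d' = 0.9790
Δd' = d'_Session 1 − d'_Session 2 = 0.1747 − 0.9790 = -0.8043
Session 2 has the higher sensitivity.

Δd' = -0.804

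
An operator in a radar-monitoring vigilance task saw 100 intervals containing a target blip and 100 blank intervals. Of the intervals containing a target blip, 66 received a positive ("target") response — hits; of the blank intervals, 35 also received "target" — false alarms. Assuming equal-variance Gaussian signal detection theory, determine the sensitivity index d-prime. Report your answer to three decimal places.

H = 66/100 = 0.6600
FA = 35/100 = 0.3500
z(H) = 0.4125
z(FA) = -0.3853
d' = z(H) − z(FA) = 0.4125 − (-0.3853) = 0.7978

d-prime = 0.798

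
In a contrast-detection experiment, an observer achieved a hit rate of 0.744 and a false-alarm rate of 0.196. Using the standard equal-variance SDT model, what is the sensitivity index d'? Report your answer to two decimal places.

d' = 1.51

z(H) = 0.6557
z(FA) = -0.8560
d' = z(H) − z(FA) = 0.6557 − (-0.8560) = 1.5117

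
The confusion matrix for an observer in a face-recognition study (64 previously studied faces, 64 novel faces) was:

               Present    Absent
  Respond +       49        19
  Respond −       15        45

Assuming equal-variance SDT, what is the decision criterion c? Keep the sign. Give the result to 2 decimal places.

H = 49/64 = 0.7656
FA = 19/64 = 0.2969
Φ⁻¹(H) = 0.7244
Φ⁻¹(FA) = -0.5333
c = −½·[z(H) + z(FA)] = −0.5 × (0.7244 + (-0.5333)) = -0.09555

c = -0.10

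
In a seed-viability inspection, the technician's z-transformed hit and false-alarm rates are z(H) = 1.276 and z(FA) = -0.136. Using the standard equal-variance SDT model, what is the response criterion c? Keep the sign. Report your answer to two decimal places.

c = −½·[z(H) + z(FA)] = −½·(1.276 + (-0.136)) = -0.570
c < 0: the technician has a liberal response bias.

c = -0.57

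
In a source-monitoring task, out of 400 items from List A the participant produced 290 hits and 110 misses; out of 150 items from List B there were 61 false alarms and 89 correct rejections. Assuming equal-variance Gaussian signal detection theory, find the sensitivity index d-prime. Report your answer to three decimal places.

H = 290/400 = 0.7250
FA = 61/150 = 0.4067
z(H) = z(0.7250) = 0.5978
z(FA) = z(0.4067) = -0.2360
d' = z(H) − z(FA) = 0.5978 − (-0.2360) = 0.8338

d-prime = 0.834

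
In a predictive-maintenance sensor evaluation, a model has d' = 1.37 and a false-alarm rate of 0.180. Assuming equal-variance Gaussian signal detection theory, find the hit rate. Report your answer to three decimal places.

hit rate = 0.675

z(false-alarm rate) = z(0.180) = -0.9154
z(H) = z(FA) + d' = -0.9154 + 1.37 = 0.4546
hit rate = Φ(0.4546) = 0.6753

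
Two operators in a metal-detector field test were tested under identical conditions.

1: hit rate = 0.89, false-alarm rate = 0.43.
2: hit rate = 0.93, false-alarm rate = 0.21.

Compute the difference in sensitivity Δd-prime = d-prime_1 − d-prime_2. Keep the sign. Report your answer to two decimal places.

Δd-prime = -0.88

1: z(0.89) = 1.227, z(0.43) = -0.176, d' = 1.403
2: z(0.93) = 1.476, z(0.21) = -0.806, d' = 2.282
Δd' = d'_1 − d'_2 = 1.403 − 2.282 = -0.879
2 has the higher sensitivity.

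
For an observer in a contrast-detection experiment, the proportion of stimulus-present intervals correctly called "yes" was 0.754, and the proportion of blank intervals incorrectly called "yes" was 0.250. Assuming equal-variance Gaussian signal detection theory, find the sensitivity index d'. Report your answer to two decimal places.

d' = 1.36

Φ⁻¹(H) = Φ⁻¹(0.754) = 0.687
Φ⁻¹(FA) = Φ⁻¹(0.250) = -0.674
d' = z(H) − z(FA) = 0.687 − (-0.674) = 1.361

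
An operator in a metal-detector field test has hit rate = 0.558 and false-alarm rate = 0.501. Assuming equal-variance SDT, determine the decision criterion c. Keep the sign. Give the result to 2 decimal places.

c = -0.07

Φ⁻¹(H) = Φ⁻¹(0.558) = 0.1459
Φ⁻¹(FA) = Φ⁻¹(0.501) = 0.0025
c = −½·[z(H) + z(FA)] = −0.5 × (0.1459 + 0.0025) = -0.0742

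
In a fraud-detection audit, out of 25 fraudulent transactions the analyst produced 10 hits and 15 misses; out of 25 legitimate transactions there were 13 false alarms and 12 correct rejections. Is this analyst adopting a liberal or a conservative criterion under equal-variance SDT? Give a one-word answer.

z(H) = -0.253, z(FA) = 0.050
c = −½·(z(H) + z(FA)) = 0.1015
c > 0 → conservative criterion (biased toward responding “no”).

conservative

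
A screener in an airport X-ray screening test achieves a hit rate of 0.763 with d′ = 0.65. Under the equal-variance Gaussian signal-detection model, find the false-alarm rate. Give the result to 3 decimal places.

false-alarm rate = 0.526

z(hit rate) = z(0.763) = 0.7160
z(FA) = z(H) − d' = 0.7160 − 0.65 = 0.0660
false-alarm rate = Φ(0.0660) = 0.5263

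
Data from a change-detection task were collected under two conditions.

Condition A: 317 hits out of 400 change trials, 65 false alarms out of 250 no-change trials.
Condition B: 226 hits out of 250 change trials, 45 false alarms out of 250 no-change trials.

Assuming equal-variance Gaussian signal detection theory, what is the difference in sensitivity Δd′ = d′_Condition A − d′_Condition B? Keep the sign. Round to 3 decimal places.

Δd′ = -0.762

Condition A: z(0.7925) = 0.8151, z(0.2600) = -0.6433, d' = 1.4584
Condition B: z(0.9040) = 1.3047, z(0.1800) = -0.9154, d' = 2.2201
Δd' = d'_Condition A − d'_Condition B = 1.4584 − 2.2201 = -0.7617
Condition B has the higher sensitivity.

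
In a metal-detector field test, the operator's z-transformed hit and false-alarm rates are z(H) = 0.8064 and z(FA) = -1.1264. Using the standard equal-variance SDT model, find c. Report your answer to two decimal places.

c = −½·[z(H) + z(FA)] = −½·(0.8064 + (-1.1264)) = 0.1600
c > 0: the operator has a conservative response bias.

c = 0.16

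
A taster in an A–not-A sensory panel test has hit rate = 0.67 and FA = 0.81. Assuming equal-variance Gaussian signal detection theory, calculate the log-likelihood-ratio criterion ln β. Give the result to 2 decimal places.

ln β = 0.29

z(H) = 0.440
z(FA) = 0.878
ln β = −½·[z(H)² − z(FA)²] = −0.5 × (0.194 − 0.771) = 0.2885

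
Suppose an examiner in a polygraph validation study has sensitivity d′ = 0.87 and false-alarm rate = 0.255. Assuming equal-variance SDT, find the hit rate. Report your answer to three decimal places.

z(false-alarm rate) = z(0.255) = -0.6588
z(H) = z(FA) + d' = -0.6588 + 0.87 = 0.2112
hit rate = Φ(0.2112) = 0.5836

hit rate = 0.584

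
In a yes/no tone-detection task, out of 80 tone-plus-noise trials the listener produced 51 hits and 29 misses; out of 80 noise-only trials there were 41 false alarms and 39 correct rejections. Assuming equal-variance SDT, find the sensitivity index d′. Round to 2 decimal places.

H = 51/80 = 0.6375
FA = 41/80 = 0.5125
Φ⁻¹(H) = Φ⁻¹(0.6375) = 0.3518
Φ⁻¹(FA) = Φ⁻¹(0.5125) = 0.0313
d' = z(H) − z(FA) = 0.3518 − 0.0313 = 0.3205

d′ = 0.32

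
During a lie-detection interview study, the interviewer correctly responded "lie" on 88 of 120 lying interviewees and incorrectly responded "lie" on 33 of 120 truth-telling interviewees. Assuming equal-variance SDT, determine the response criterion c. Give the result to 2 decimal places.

H = 88/120 = 0.7333
FA = 33/120 = 0.2750
z(0.7333) = 0.623, z(0.2750) = -0.598
c = −½·[z(H) + z(FA)] = −0.5 × (0.623 + (-0.598)) = -0.0125
c < 0: the interviewer has a liberal response bias.

c = -0.01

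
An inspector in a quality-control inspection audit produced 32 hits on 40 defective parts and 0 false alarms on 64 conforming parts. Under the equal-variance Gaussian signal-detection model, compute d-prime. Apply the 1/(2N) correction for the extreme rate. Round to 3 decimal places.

The false-alarm rate is 0/64 = 0, so apply the 1/(2N) correction: FA → 1/(2·64) = 0.00781.
z(H) = z(0.80000) = 0.8416
z(FA) = z(0.00781) = -2.4177
d' = 0.8416 − (-2.4177) = 3.2593

d-prime = 3.259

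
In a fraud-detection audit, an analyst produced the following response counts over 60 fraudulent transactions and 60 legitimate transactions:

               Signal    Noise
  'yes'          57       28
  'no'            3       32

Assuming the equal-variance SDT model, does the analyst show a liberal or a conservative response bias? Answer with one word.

z(H) = 1.645, z(FA) = -0.084
c = −½·(z(H) + z(FA)) = -0.7805
c < 0 → liberal criterion (biased toward responding “yes”).

liberal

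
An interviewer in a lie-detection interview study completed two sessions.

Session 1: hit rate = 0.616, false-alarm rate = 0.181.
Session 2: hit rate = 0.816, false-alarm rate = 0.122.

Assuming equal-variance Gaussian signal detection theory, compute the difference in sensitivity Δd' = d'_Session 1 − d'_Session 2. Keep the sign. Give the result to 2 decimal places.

Δd' = -0.86

Session 1: z(0.616) = 0.295, z(0.181) = -0.912, d' = 1.207
Session 2: z(0.816) = 0.900, z(0.122) = -1.165, d' = 2.065
Δd' = d'_Session 1 − d'_Session 2 = 1.207 − 2.065 = -0.858
Session 2 has the higher sensitivity.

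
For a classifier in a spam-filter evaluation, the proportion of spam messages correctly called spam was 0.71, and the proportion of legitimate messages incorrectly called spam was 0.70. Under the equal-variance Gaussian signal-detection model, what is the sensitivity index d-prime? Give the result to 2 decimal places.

z(H) = z(0.71) = 0.553
z(FA) = z(0.70) = 0.524
d' = z(H) − z(FA) = 0.553 − 0.524 = 0.029

d-prime = 0.03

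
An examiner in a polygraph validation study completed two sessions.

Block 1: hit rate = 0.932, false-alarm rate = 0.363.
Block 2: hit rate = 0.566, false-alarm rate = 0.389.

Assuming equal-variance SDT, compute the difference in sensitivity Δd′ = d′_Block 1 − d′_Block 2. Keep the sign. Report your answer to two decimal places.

Δd′ = 1.39

Block 1: z(0.932) = 1.491, z(0.363) = -0.350, d' = 1.841
Block 2: z(0.566) = 0.166, z(0.389) = -0.282, d' = 0.448
Δd' = d'_Block 1 − d'_Block 2 = 1.841 − 0.448 = 1.393
Block 1 has the higher sensitivity.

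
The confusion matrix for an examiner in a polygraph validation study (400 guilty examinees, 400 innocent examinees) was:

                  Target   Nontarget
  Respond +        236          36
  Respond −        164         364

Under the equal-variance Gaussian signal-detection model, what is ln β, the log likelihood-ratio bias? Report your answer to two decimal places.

H = 236/400 = 0.5900
FA = 36/400 = 0.0900
z(0.5900) = 0.228, z(0.0900) = -1.341
ln β = −½·[z(H)² − z(FA)²] = −0.5 × (0.052 − 1.798) = 0.873

ln β = 0.87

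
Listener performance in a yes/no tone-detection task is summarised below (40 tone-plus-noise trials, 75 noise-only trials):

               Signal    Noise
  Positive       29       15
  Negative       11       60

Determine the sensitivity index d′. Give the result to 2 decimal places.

d′ = 1.44

H = 29/40 = 0.7250
FA = 15/75 = 0.2000
Φ⁻¹(H) = Φ⁻¹(0.7250) = 0.598
Φ⁻¹(FA) = Φ⁻¹(0.2000) = -0.842
d' = z(H) − z(FA) = 0.598 − (-0.842) = 1.440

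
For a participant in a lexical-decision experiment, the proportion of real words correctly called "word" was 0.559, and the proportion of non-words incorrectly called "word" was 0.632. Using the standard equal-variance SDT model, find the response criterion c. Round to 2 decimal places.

z(H) = 0.1484
z(FA) = 0.3372
c = −½·[z(H) + z(FA)] = −0.5 × (0.1484 + 0.3372) = -0.2428
c < 0: the participant has a liberal response bias.

c = -0.24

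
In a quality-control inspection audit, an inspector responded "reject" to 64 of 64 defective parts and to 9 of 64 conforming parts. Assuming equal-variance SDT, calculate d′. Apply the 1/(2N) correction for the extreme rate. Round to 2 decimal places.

d′ = 3.50

The hit rate is 64/64 = 1, so apply the 1/(2N) correction: H → 1 − 1/(2·64) = 0.99219.
z(H) = z(0.99219) = 2.418
z(FA) = z(0.14062) = -1.078
d' = 2.418 − (-1.078) = 3.496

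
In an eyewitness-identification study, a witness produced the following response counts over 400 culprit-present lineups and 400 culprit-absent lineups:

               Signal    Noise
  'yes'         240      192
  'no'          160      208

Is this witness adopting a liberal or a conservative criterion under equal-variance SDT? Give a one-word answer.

z(H) = 0.253, z(FA) = -0.050
c = −½·(z(H) + z(FA)) = -0.1015
c < 0 → liberal criterion (biased toward responding “yes”).

liberal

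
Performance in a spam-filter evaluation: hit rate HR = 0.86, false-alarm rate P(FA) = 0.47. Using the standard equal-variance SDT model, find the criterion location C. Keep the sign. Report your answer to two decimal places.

Φ⁻¹(0.86) = 1.0803, Φ⁻¹(0.47) = -0.0753
c = −½·[z(H) + z(FA)] = −0.5 × (1.0803 + (-0.0753)) = -0.5025

C = -0.50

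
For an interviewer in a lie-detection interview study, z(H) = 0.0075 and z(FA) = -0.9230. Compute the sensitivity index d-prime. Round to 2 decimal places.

d' = z(H) − z(FA) = 0.0075 − (-0.9230) = 0.9305

d-prime = 0.93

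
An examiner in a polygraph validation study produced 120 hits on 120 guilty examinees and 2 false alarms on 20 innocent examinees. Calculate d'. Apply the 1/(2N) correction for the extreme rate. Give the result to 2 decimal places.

The hit rate is 120/120 = 1, so apply the 1/(2N) correction: H → 1 − 1/(2·120) = 0.99583.
z(H) = z(0.99583) = 2.638
z(FA) = z(0.10000) = -1.282
d' = 2.638 − (-1.282) = 3.920

d' = 3.92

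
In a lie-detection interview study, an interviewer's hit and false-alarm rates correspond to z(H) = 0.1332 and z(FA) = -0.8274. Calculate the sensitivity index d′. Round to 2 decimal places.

d′ = 0.96

d' = z(H) − z(FA) = 0.1332 − (-0.8274) = 0.9606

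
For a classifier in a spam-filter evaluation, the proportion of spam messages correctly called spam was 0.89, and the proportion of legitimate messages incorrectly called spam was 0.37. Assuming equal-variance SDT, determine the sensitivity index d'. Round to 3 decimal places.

d' = 1.558

Φ⁻¹(0.89) = 1.2265, Φ⁻¹(0.37) = -0.3319
d' = z(H) − z(FA) = 1.2265 − (-0.3319) = 1.5584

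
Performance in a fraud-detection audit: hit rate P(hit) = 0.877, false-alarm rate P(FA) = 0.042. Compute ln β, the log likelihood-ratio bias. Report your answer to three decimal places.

z(0.877) = 1.1601, z(0.042) = -1.7279
ln β = −½·[z(H)² − z(FA)²] = −0.5 × (1.3458 − 2.9856) = 0.8199

ln β = 0.820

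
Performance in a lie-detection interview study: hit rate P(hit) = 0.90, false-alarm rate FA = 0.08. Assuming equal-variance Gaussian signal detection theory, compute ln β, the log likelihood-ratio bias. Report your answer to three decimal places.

Φ⁻¹(H) = Φ⁻¹(0.90) = 1.2816
Φ⁻¹(FA) = Φ⁻¹(0.08) = -1.4051
ln β = −½·[z(H)² − z(FA)²] = −0.5 × (1.6425 − 1.9743) = 0.1659

ln β = 0.166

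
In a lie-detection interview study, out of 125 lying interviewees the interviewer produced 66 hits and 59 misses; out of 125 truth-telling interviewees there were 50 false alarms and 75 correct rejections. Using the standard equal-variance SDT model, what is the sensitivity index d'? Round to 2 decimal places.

d' = 0.32

H = 66/125 = 0.5280
FA = 50/125 = 0.4000
z(H) = 0.070
z(FA) = -0.253
d' = z(H) − z(FA) = 0.070 − (-0.253) = 0.323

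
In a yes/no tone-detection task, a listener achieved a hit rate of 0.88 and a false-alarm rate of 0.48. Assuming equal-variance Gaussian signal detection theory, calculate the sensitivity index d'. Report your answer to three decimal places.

z(H) = 1.1750
z(FA) = -0.0502
d' = z(H) − z(FA) = 1.1750 − (-0.0502) = 1.2252

d' = 1.225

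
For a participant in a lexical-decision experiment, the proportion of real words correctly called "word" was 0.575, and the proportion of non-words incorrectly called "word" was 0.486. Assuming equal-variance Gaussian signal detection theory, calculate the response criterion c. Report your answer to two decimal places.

c = -0.08

z(0.575) = 0.189, z(0.486) = -0.035
c = −½·[z(H) + z(FA)] = −0.5 × (0.189 + (-0.035)) = -0.077
c < 0: the participant has a liberal response bias.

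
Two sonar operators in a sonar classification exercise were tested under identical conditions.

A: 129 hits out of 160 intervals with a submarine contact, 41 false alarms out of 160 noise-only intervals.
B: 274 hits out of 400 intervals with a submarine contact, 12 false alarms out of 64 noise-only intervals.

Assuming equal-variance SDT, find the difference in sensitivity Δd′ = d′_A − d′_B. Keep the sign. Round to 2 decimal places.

A: z(0.8063) = 0.864, z(0.2562) = -0.655, d' = 1.519
B: z(0.6850) = 0.482, z(0.1875) = -0.887, d' = 1.369
Δd' = d'_A − d'_B = 1.519 − 1.369 = 0.150
A has the higher sensitivity.

Δd′ = 0.15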